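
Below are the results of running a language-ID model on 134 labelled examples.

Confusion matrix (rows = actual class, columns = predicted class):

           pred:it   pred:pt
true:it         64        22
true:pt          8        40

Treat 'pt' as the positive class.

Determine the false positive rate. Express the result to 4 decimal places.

0.2558

FPR = FP/(FP+TN) = 22/(22+64) = 0.2558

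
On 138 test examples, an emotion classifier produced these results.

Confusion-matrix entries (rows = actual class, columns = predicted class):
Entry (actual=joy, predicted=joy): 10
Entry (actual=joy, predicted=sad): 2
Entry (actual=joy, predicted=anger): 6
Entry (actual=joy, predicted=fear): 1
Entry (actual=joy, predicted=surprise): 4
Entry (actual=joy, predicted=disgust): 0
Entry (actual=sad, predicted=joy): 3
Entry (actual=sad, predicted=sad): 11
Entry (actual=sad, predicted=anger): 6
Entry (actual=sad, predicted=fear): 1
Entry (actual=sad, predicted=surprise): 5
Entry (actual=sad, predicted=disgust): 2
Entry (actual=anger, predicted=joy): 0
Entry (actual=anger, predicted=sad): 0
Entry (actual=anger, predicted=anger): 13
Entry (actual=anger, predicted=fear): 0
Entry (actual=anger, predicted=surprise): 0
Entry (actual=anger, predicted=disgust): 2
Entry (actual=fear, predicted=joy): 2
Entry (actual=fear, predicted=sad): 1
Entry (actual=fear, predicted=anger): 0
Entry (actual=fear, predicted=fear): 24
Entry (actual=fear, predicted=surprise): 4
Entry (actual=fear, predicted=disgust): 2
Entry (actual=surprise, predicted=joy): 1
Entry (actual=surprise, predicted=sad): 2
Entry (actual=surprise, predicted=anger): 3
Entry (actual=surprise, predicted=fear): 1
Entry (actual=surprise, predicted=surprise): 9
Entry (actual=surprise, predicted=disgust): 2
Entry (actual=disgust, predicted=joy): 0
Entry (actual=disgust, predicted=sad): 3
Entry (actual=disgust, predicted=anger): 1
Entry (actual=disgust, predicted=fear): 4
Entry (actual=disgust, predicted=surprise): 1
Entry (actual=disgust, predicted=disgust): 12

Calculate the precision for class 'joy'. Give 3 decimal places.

Take TP from the diagonal, FP from the rest of the 'joy' prediction marginal, FN from the rest of the 'joy' actual marginal.
precision = TP/(TP+FP).
joy: TP=10, FP=3+0+2+1+0=6 → 10/16 = 0.6250

0.625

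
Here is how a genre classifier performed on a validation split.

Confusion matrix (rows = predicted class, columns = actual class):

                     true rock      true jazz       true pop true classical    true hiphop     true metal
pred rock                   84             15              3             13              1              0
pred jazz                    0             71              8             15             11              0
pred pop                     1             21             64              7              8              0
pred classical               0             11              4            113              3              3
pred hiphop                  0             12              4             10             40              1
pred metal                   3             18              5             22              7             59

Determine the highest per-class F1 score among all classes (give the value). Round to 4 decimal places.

0.8235

Per-class F1 score (2·TP/(2·TP+FP+FN)):
  rock: TP=84, FP=15+3+13+1+0=32, FN=0+1+0+0+3=4 → 168/204 = 0.82353
  jazz: TP=71, FP=0+8+15+11+0=34, FN=15+21+11+12+18=77 → 142/253 = 0.56126
  pop: TP=64, FP=1+21+7+8+0=37, FN=3+8+4+4+5=24 → 128/189 = 0.67725
  classical: TP=113, FP=0+11+4+3+3=21, FN=13+15+7+10+22=67 → 226/314 = 0.71975
  hiphop: TP=40, FP=0+12+4+10+1=27, FN=1+11+8+3+7=30 → 80/137 = 0.58394
  metal: TP=59, FP=3+18+5+22+7=55, FN=0+0+0+3+1=4 → 118/177 = 0.66667
Highest is class 'rock' with F1 score = 0.8235.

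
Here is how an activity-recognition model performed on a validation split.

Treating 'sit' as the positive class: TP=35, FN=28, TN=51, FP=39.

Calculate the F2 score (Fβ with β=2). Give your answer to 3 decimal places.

0.537

Fβ = (1+β²)·TP / ((1+β²)·TP + β²·FN + FP), with β²=4
= 5·35 / (5·35 + 4·28 + 39) = 0.537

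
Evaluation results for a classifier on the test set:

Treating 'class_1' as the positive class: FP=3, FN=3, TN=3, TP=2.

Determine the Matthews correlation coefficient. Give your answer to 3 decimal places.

MCC = (TP·TN − FP·FN) / √((TP+FP)(TP+FN)(TN+FP)(TN+FN))
Numerator = 2·3 − 3·3 = -3
Denominator = √(5·5·6·6) = √900 = 30.0000
MCC = -3 / 30.0000 = -0.100

-0.100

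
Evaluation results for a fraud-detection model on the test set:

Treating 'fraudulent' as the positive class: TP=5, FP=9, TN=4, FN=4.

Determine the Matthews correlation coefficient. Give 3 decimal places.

-0.140

MCC = (TP·TN − FP·FN) / √((TP+FP)(TP+FN)(TN+FP)(TN+FN))
Numerator = 5·4 − 9·4 = -16
Denominator = √(14·9·13·8) = √13104 = 114.4727
MCC = -16 / 114.4727 = -0.140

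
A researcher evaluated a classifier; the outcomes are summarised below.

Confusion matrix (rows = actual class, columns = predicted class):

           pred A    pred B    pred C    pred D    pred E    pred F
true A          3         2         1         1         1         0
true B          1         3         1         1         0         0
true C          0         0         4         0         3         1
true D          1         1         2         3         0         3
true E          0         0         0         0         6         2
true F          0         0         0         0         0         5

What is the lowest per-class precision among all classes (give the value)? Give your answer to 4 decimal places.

Per-class precision (TP/(TP+FP)):
  A: TP=3, FP=1+0+1+0+0=2 → 3/5 = 0.60000
  B: TP=3, FP=2+0+1+0+0=3 → 3/6 = 0.50000
  C: TP=4, FP=1+1+2+0+0=4 → 4/8 = 0.50000
  D: TP=3, FP=1+1+0+0+0=2 → 3/5 = 0.60000
  E: TP=6, FP=1+0+3+0+0=4 → 6/10 = 0.60000
  F: TP=5, FP=0+0+1+3+2=6 → 5/11 = 0.45455
Lowest is class 'F' with precision = 0.4545.

0.4545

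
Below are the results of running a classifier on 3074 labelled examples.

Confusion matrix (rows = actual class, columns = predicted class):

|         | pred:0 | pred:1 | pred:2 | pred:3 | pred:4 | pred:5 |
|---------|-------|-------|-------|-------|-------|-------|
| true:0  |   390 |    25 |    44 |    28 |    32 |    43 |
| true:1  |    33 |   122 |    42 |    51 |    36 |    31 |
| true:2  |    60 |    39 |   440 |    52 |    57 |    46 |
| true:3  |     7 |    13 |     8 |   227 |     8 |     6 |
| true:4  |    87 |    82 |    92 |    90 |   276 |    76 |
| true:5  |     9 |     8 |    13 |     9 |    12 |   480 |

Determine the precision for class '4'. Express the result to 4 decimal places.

0.6556

precision = TP/(TP+FP).
4: TP=276, FP=32+36+57+8+12=145 → 276/421 = 0.65558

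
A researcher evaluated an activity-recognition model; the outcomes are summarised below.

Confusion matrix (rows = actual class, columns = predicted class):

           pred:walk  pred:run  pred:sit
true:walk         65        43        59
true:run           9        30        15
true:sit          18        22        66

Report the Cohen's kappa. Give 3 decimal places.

Observed agreement pₒ = trace/N = 161/327 = 0.4924
Expected agreement pₑ = Σ (rowᵢ·colᵢ)/N² = (167·92 + 54·95 + 106·140)/327² = 0.3304
κ = (pₒ − pₑ)/(1 − pₑ) = (0.4924 − 0.3304)/(1 − 0.3304) = 0.242

0.242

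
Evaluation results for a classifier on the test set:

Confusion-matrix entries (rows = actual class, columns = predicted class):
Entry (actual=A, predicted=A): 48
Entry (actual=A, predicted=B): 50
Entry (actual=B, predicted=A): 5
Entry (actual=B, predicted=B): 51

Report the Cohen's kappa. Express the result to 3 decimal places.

Observed agreement pₒ = trace/N = 99/154 = 0.6429
Expected agreement pₑ = Σ (rowᵢ·colᵢ)/N² = (98·53 + 56·101)/154² = 0.4575
κ = (pₒ − pₑ)/(1 − pₑ) = (0.6429 − 0.4575)/(1 − 0.4575) = 0.342

0.342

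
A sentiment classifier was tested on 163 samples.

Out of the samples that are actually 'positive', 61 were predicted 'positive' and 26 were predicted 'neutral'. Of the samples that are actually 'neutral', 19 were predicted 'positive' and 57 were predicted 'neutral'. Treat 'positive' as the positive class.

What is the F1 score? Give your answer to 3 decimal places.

Precision = TP/(TP+FP) = 61/80 = 0.7625
Recall = TP/(TP+FN) = 61/87 = 0.7011
F1 = 2·TP/(2·TP+FP+FN) = 122/167 = 0.731

0.731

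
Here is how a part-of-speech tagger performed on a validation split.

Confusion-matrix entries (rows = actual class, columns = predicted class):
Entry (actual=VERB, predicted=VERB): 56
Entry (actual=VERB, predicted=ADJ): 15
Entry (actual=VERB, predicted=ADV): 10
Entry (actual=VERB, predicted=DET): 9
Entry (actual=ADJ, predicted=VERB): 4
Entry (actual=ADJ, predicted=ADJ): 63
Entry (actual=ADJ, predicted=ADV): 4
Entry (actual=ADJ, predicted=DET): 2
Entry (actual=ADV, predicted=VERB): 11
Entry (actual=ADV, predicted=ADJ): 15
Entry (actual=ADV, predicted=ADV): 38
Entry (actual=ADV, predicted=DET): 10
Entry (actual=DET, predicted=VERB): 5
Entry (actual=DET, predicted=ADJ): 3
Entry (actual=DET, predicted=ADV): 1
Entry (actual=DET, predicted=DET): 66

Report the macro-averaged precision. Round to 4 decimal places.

0.7172

Per-class precision (TP/(TP+FP)):
  VERB: TP=56, FP=4+11+5=20 → 56/76 = 0.73684
  ADJ: TP=63, FP=15+15+3=33 → 63/96 = 0.65625
  ADV: TP=38, FP=10+4+1=15 → 38/53 = 0.71698
  DET: TP=66, FP=9+2+10=21 → 66/87 = 0.75862
Macro-precision = mean = (0.73684 + 0.65625 + 0.71698 + 0.75862) / 4 = 0.7172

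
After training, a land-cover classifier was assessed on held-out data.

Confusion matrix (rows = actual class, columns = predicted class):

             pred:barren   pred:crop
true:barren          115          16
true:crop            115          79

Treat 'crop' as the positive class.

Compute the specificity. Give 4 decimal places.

0.8779

Specificity = TN/(TN+FP) = 115/(115+16) = 0.8779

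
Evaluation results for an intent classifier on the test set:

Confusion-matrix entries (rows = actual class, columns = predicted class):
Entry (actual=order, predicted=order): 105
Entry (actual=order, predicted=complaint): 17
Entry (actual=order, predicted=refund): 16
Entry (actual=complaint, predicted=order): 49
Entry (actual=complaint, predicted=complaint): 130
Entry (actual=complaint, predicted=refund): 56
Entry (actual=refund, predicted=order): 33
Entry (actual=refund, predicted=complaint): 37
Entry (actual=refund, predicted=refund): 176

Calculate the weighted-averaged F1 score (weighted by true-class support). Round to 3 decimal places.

Per-class F1 score (2·TP/(2·TP+FP+FN)):
  order: TP=105, FP=49+33=82, FN=17+16=33 → 210/325 = 0.6462
  complaint: TP=130, FP=17+37=54, FN=49+56=105 → 260/419 = 0.6205
  refund: TP=176, FP=16+56=72, FN=33+37=70 → 352/494 = 0.7126
Weighted-F1 score = Σ (supportᵢ/N)·F1 scoreᵢ with N=619: (138/619)·0.6462 + (235/619)·0.6205 + (246/619)·0.7126 = 0.663

0.663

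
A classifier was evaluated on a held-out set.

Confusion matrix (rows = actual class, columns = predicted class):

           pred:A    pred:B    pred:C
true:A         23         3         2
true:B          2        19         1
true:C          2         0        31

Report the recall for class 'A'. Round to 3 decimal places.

0.821

Take TP from the diagonal, FP from the rest of the 'A' prediction marginal, FN from the rest of the 'A' actual marginal.
recall = TP/(TP+FN).
A: TP=23, FN=3+2=5 → 23/28 = 0.8214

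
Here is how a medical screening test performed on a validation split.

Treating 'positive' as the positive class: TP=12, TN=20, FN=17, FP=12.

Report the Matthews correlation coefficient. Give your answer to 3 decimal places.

MCC = (TP·TN − FP·FN) / √((TP+FP)(TP+FN)(TN+FP)(TN+FN))
Numerator = 12·20 − 12·17 = 36
Denominator = √(24·29·32·37) = √824064 = 907.7797
MCC = 36 / 907.7797 = 0.040

0.040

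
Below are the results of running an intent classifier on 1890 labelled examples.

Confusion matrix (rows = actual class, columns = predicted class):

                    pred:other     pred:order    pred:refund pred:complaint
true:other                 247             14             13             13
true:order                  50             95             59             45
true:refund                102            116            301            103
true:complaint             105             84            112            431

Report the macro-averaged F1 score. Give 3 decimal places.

Per-class F1 score (2·TP/(2·TP+FP+FN)):
  other: TP=247, FP=50+102+105=257, FN=14+13+13=40 → 494/791 = 0.6245
  order: TP=95, FP=14+116+84=214, FN=50+59+45=154 → 190/558 = 0.3405
  refund: TP=301, FP=13+59+112=184, FN=102+116+103=321 → 602/1107 = 0.5438
  complaint: TP=431, FP=13+45+103=161, FN=105+84+112=301 → 862/1324 = 0.6511
Macro-F1 score = mean = (0.6245 + 0.3405 + 0.5438 + 0.6511) / 4 = 0.540

0.540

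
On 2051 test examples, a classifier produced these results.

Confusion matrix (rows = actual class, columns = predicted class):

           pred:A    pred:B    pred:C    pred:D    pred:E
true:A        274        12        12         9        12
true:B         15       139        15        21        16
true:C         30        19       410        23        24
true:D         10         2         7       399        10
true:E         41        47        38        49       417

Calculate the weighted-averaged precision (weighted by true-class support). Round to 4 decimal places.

Per-class precision (TP/(TP+FP)):
  A: TP=274, FP=15+30+10+41=96 → 274/370 = 0.74054
  B: TP=139, FP=12+19+2+47=80 → 139/219 = 0.63470
  C: TP=410, FP=12+15+7+38=72 → 410/482 = 0.85062
  D: TP=399, FP=9+21+23+49=102 → 399/501 = 0.79641
  E: TP=417, FP=12+16+24+10=62 → 417/479 = 0.87056
Weighted-precision = Σ (supportᵢ/N)·precisionᵢ with N=2051: (319/2051)·0.74054 + (206/2051)·0.63470 + (506/2051)·0.85062 + (428/2051)·0.79641 + (592/2051)·0.87056 = 0.8063

0.8063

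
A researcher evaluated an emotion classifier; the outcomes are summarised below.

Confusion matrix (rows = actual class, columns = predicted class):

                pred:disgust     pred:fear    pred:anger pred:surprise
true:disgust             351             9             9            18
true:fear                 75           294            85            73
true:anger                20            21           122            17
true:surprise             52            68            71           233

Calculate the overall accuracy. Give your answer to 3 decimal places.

0.659

Accuracy = trace / total = (351+294+122+233=1000) / 1518 = 1000/1518 = 0.659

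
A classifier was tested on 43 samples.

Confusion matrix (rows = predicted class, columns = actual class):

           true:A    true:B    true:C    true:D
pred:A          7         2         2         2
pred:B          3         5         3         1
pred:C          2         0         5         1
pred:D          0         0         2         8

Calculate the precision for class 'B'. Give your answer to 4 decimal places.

0.4167

precision = TP/(TP+FP).
B: TP=5, FP=3+3+1=7 → 5/12 = 0.41667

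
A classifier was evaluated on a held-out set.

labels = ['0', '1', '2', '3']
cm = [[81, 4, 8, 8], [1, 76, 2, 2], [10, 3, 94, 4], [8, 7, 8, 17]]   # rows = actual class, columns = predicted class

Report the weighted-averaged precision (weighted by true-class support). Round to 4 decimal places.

0.7967

Per-class precision (TP/(TP+FP)):
  0: TP=81, FP=1+10+8=19 → 81/100 = 0.81000
  1: TP=76, FP=4+3+7=14 → 76/90 = 0.84444
  2: TP=94, FP=8+2+8=18 → 94/112 = 0.83929
  3: TP=17, FP=8+2+4=14 → 17/31 = 0.54839
Weighted-precision = Σ (supportᵢ/N)·precisionᵢ with N=333: (101/333)·0.81000 + (81/333)·0.84444 + (111/333)·0.83929 + (40/333)·0.54839 = 0.7967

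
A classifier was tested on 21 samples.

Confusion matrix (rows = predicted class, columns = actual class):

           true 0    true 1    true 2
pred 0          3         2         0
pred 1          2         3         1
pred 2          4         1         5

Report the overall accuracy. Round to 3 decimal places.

Accuracy = trace / total = (3+3+5=11) / 21 = 11/21 = 0.524

0.524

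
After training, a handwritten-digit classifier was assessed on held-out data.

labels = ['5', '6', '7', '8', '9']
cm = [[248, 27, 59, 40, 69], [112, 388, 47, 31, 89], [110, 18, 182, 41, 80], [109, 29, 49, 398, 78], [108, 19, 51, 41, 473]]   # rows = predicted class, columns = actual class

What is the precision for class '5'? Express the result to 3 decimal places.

precision = TP/(TP+FP).
5: TP=248, FP=27+59+40+69=195 → 248/443 = 0.5598

0.560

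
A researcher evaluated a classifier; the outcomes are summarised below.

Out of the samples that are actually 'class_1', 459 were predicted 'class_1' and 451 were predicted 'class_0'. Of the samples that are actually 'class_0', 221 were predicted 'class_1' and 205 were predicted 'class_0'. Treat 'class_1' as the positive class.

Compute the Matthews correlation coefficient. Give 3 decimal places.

-0.013

MCC = (TP·TN − FP·FN) / √((TP+FP)(TP+FN)(TN+FP)(TN+FN))
Numerator = 459·205 − 221·451 = -5576
Denominator = √(680·910·426·656) = √172927372800 = 415845.3713
MCC = -5576 / 415845.3713 = -0.013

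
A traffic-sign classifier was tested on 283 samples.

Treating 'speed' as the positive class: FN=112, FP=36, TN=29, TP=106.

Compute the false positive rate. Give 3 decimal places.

0.554

FPR = FP/(FP+TN) = 36/(36+29) = 0.554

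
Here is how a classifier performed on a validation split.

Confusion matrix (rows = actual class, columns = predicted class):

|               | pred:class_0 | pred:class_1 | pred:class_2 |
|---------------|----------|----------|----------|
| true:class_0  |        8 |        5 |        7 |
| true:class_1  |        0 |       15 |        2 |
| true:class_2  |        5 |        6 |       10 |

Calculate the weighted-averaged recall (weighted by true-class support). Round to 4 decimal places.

0.5690

Per-class recall (TP/(TP+FN)):
  class_0: TP=8, FN=5+7=12 → 8/20 = 0.40000
  class_1: TP=15, FN=0+2=2 → 15/17 = 0.88235
  class_2: TP=10, FN=5+6=11 → 10/21 = 0.47619
Weighted-recall = Σ (supportᵢ/N)·recallᵢ with N=58: (20/58)·0.40000 + (17/58)·0.88235 + (21/58)·0.47619 = 0.5690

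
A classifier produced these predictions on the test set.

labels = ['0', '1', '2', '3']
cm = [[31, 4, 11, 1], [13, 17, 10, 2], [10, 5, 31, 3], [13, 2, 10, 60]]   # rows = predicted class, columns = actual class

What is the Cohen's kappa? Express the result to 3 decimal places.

0.490

Observed agreement pₒ = trace/N = 139/223 = 0.6233
Expected agreement pₑ = Σ (rowᵢ·colᵢ)/N² = (67·47 + 28·42 + 62·49 + 66·85)/223² = 0.2609
κ = (pₒ − pₑ)/(1 − pₑ) = (0.6233 − 0.2609)/(1 − 0.2609) = 0.490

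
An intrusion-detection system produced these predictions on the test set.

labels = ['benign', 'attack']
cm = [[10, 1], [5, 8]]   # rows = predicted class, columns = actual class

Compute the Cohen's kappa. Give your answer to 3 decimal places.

Observed agreement pₒ = trace/N = 18/24 = 0.7500
Expected agreement pₑ = Σ (rowᵢ·colᵢ)/N² = (15·11 + 9·13)/24² = 0.4896
κ = (pₒ − pₑ)/(1 − pₑ) = (0.7500 − 0.4896)/(1 − 0.4896) = 0.510

0.510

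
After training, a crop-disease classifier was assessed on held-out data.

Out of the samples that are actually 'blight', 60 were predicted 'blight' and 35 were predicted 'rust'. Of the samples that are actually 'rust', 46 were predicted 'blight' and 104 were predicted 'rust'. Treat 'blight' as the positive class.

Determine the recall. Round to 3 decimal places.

0.632

Recall = TP/(TP+FN) = 60/(60+35) = 60/95 = 0.632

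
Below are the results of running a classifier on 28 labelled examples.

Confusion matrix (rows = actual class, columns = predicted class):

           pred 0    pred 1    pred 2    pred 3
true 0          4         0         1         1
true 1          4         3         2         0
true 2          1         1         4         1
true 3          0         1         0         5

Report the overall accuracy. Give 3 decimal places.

Accuracy = trace / total = (4+3+4+5=16) / 28 = 16/28 = 0.571

0.571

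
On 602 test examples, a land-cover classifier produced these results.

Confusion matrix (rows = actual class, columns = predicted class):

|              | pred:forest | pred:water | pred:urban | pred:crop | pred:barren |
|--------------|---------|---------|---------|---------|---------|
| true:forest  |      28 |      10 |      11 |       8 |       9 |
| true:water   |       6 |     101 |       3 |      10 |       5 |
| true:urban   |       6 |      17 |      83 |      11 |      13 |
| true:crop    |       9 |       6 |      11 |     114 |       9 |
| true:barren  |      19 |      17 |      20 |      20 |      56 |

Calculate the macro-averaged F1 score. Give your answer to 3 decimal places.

0.605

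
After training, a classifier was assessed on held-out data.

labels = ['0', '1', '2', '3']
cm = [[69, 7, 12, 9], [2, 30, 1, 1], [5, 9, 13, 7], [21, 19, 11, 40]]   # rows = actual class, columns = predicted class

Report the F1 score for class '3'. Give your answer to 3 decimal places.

Take TP from the diagonal, FP from the rest of the '3' prediction marginal, FN from the rest of the '3' actual marginal.
F1 score = 2·TP/(2·TP+FP+FN).
3: TP=40, FP=9+1+7=17, FN=21+19+11=51 → 80/148 = 0.5405

0.541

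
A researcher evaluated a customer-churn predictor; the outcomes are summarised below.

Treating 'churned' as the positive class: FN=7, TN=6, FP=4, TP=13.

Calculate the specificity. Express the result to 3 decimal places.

Specificity = TN/(TN+FP) = 6/(6+4) = 0.600

0.600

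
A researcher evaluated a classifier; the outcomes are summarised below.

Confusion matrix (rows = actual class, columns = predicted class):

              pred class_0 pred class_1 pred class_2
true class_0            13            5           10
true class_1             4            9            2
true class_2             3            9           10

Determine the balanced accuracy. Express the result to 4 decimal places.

Balanced accuracy = mean of per-class recall.
  class_0: recall = 13/28 = 0.46429
  class_1: recall = 9/15 = 0.60000
  class_2: recall = 10/22 = 0.45455
Mean = (0.46429 + 0.60000 + 0.45455) / 3 = 0.5063

0.5063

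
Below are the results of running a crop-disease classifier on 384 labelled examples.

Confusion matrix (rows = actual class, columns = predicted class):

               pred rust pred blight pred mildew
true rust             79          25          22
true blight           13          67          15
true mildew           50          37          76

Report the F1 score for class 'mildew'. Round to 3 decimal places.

F1 score = 2·TP/(2·TP+FP+FN).
mildew: TP=76, FP=22+15=37, FN=50+37=87 → 152/276 = 0.5507

0.551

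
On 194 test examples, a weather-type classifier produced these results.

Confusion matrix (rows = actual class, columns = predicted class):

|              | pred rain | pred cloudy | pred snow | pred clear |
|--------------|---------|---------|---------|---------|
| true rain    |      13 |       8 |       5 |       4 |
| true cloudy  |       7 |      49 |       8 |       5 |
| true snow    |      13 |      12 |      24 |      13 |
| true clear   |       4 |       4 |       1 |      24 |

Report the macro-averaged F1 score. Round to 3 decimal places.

0.541

Per-class F1 score (2·TP/(2·TP+FP+FN)):
  rain: TP=13, FP=7+13+4=24, FN=8+5+4=17 → 26/67 = 0.3881
  cloudy: TP=49, FP=8+12+4=24, FN=7+8+5=20 → 98/142 = 0.6901
  snow: TP=24, FP=5+8+1=14, FN=13+12+13=38 → 48/100 = 0.4800
  clear: TP=24, FP=4+5+13=22, FN=4+4+1=9 → 48/79 = 0.6076
Macro-F1 score = mean = (0.3881 + 0.6901 + 0.4800 + 0.6076) / 4 = 0.541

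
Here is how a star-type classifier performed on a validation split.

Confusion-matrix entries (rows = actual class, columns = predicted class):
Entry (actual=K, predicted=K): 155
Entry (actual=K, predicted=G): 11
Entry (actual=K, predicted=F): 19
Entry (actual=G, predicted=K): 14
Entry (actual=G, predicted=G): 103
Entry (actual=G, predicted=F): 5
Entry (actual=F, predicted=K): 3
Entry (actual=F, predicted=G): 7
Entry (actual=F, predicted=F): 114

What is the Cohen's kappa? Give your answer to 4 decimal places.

Observed agreement pₒ = trace/N = 372/431 = 0.86311
Expected agreement pₑ = Σ (rowᵢ·colᵢ)/N² = (185·172 + 122·121 + 124·138)/431² = 0.34288
κ = (pₒ − pₑ)/(1 − pₑ) = (0.86311 − 0.34288)/(1 − 0.34288) = 0.7917

0.7917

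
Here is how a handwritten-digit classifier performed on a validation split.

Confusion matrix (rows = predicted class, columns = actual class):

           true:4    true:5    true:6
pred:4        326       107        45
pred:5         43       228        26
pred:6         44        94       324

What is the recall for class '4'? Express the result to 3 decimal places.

0.789

recall = TP/(TP+FN).
4: TP=326, FN=43+44=87 → 326/413 = 0.7893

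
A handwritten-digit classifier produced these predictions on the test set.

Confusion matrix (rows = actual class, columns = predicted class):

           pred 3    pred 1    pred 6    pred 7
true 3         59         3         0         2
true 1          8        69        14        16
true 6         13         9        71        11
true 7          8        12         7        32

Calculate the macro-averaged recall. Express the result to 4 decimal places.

0.6980

Per-class recall (TP/(TP+FN)):
  3: TP=59, FN=3+0+2=5 → 59/64 = 0.92188
  1: TP=69, FN=8+14+16=38 → 69/107 = 0.64486
  6: TP=71, FN=13+9+11=33 → 71/104 = 0.68269
  7: TP=32, FN=8+12+7=27 → 32/59 = 0.54237
Macro-recall = mean = (0.92188 + 0.64486 + 0.68269 + 0.54237) / 4 = 0.6980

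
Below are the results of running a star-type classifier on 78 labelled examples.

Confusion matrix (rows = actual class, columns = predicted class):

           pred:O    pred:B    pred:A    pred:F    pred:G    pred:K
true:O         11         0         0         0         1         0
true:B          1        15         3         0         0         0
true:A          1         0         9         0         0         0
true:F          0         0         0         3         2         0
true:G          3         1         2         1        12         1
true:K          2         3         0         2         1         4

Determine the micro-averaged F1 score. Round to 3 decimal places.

0.692

Micro-averaging pools counts across classes: ΣTP=54, ΣFP=24, ΣFN=24.
Micro-F1 score = 2·TP/(2·TP+FP+FN) on pooled counts = 0.692 (equals overall accuracy in single-label multiclass).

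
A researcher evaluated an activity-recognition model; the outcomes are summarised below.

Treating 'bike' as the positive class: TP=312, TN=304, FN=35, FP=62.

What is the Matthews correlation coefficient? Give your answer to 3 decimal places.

MCC = (TP·TN − FP·FN) / √((TP+FP)(TP+FN)(TN+FP)(TN+FN))
Numerator = 312·304 − 62·35 = 92678
Denominator = √(374·347·366·339) = √16102075572 = 126893.9540
MCC = 92678 / 126893.9540 = 0.730

0.730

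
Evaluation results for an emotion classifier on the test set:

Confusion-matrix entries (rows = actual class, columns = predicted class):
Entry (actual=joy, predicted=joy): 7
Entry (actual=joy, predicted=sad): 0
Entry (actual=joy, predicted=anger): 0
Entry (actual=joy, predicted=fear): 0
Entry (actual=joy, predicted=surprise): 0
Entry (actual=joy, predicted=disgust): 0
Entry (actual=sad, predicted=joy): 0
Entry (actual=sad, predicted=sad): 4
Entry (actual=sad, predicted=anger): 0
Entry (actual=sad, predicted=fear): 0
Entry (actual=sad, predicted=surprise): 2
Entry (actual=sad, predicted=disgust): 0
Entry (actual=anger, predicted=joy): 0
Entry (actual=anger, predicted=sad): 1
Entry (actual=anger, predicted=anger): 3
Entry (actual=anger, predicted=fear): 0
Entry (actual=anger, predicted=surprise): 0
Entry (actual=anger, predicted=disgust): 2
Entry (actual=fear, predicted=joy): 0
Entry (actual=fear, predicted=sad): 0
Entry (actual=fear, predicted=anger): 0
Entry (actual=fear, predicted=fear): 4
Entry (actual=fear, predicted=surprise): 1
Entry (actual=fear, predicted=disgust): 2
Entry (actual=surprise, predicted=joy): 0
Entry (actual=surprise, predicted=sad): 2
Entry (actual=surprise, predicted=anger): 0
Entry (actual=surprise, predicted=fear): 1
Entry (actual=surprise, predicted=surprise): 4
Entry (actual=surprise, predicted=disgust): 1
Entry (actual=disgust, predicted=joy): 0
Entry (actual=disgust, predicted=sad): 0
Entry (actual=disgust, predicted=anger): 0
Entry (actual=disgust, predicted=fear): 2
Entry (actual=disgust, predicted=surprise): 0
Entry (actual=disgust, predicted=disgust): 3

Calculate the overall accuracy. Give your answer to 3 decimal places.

0.641

Accuracy = trace / total = (7+4+3+4+4+3=25) / 39 = 25/39 = 0.641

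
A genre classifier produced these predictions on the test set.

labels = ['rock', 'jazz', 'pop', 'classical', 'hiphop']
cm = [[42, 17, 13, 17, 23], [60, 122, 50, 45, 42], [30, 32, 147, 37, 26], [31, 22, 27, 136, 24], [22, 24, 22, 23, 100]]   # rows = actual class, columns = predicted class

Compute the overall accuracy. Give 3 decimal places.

Accuracy = trace / total = (42+122+147+136+100=547) / 1134 = 547/1134 = 0.482

0.482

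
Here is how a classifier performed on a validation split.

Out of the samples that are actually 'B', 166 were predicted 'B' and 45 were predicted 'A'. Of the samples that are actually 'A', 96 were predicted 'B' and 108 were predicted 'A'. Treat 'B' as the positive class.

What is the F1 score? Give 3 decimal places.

Precision = TP/(TP+FP) = 166/262 = 0.6336
Recall = TP/(TP+FN) = 166/211 = 0.7867
F1 = 2·TP/(2·TP+FP+FN) = 332/473 = 0.702

0.702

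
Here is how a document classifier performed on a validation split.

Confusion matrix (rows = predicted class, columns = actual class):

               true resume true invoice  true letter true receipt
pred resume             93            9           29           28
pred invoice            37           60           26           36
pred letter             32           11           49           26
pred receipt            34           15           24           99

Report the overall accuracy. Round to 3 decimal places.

0.495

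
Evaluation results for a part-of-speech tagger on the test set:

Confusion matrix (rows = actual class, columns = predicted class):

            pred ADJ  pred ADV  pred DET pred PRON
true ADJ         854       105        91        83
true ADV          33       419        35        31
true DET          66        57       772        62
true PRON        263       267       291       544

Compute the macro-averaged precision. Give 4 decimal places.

Per-class precision (TP/(TP+FP)):
  ADJ: TP=854, FP=33+66+263=362 → 854/1216 = 0.70230
  ADV: TP=419, FP=105+57+267=429 → 419/848 = 0.49410
  DET: TP=772, FP=91+35+291=417 → 772/1189 = 0.64929
  PRON: TP=544, FP=83+31+62=176 → 544/720 = 0.75556
Macro-precision = mean = (0.70230 + 0.49410 + 0.64929 + 0.75556) / 4 = 0.6503

0.6503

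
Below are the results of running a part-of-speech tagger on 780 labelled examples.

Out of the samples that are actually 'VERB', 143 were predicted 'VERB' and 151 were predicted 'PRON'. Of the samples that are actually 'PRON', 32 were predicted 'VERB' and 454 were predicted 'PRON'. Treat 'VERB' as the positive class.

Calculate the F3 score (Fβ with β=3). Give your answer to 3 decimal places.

Fβ = (1+β²)·TP / ((1+β²)·TP + β²·FN + FP), with β²=9
= 10·143 / (10·143 + 9·151 + 32) = 0.507

0.507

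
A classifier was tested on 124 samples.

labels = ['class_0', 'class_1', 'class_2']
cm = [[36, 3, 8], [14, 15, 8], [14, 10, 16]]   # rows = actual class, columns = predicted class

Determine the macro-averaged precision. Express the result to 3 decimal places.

Per-class precision (TP/(TP+FP)):
  class_0: TP=36, FP=14+14=28 → 36/64 = 0.5625
  class_1: TP=15, FP=3+10=13 → 15/28 = 0.5357
  class_2: TP=16, FP=8+8=16 → 16/32 = 0.5000
Macro-precision = mean = (0.5625 + 0.5357 + 0.5000) / 3 = 0.533

0.533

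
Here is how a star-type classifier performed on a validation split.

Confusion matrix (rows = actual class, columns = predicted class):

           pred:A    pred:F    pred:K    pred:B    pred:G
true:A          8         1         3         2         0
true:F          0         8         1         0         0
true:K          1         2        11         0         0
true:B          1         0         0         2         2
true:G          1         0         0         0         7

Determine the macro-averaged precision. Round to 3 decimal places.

Per-class precision (TP/(TP+FP)):
  A: TP=8, FP=0+1+1+1=3 → 8/11 = 0.7273
  F: TP=8, FP=1+2+0+0=3 → 8/11 = 0.7273
  K: TP=11, FP=3+1+0+0=4 → 11/15 = 0.7333
  B: TP=2, FP=2+0+0+0=2 → 2/4 = 0.5000
  G: TP=7, FP=0+0+0+2=2 → 7/9 = 0.7778
Macro-precision = mean = (0.7273 + 0.7273 + 0.7333 + 0.5000 + 0.7778) / 5 = 0.693

0.693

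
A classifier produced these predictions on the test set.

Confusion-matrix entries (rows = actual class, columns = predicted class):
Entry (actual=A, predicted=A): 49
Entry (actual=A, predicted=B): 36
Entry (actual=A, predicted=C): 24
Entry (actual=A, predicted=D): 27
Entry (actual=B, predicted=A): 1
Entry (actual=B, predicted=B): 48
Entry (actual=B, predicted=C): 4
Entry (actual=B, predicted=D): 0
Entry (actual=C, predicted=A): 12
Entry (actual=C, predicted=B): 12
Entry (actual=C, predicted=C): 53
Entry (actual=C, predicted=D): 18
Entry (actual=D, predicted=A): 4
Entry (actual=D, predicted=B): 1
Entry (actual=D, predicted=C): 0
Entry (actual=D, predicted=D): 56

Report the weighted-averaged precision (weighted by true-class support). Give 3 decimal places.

Per-class precision (TP/(TP+FP)):
  A: TP=49, FP=1+12+4=17 → 49/66 = 0.7424
  B: TP=48, FP=36+12+1=49 → 48/97 = 0.4948
  C: TP=53, FP=24+4+0=28 → 53/81 = 0.6543
  D: TP=56, FP=27+0+18=45 → 56/101 = 0.5545
Weighted-precision = Σ (supportᵢ/N)·precisionᵢ with N=345: (136/345)·0.7424 + (53/345)·0.4948 + (95/345)·0.6543 + (61/345)·0.5545 = 0.647

0.647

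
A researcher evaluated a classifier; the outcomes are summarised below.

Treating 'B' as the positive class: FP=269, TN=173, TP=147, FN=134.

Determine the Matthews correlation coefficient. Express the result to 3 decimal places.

-0.084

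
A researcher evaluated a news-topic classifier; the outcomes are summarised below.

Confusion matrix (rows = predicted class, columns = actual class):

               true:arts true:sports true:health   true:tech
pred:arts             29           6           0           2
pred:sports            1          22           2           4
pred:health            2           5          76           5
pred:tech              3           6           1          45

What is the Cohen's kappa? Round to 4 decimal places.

Observed agreement pₒ = trace/N = 172/209 = 0.82297
Expected agreement pₑ = Σ (rowᵢ·colᵢ)/N² = (35·37 + 39·29 + 79·88 + 56·55)/209² = 0.28520
κ = (pₒ − pₑ)/(1 − pₑ) = (0.82297 − 0.28520)/(1 − 0.28520) = 0.7523

0.7523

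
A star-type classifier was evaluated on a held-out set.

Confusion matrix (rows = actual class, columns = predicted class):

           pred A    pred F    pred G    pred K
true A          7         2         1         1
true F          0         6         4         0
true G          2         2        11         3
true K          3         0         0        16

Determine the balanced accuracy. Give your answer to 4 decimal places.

0.6724

Balanced accuracy = mean of per-class recall.
  A: recall = 7/11 = 0.63636
  F: recall = 6/10 = 0.60000
  G: recall = 11/18 = 0.61111
  K: recall = 16/19 = 0.84211
Mean = (0.63636 + 0.60000 + 0.61111 + 0.84211) / 4 = 0.6724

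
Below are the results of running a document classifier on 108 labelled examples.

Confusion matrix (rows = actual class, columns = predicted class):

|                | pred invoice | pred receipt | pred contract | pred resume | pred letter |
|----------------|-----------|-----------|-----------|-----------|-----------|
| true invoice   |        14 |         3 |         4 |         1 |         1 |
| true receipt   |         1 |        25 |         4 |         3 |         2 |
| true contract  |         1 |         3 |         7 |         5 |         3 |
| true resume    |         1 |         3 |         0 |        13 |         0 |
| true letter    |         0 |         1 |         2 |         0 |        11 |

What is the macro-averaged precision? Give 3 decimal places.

Per-class precision (TP/(TP+FP)):
  invoice: TP=14, FP=1+1+1+0=3 → 14/17 = 0.8235
  receipt: TP=25, FP=3+3+3+1=10 → 25/35 = 0.7143
  contract: TP=7, FP=4+4+0+2=10 → 7/17 = 0.4118
  resume: TP=13, FP=1+3+5+0=9 → 13/22 = 0.5909
  letter: TP=11, FP=1+2+3+0=6 → 11/17 = 0.6471
Macro-precision = mean = (0.8235 + 0.7143 + 0.4118 + 0.5909 + 0.6471) / 5 = 0.638

0.638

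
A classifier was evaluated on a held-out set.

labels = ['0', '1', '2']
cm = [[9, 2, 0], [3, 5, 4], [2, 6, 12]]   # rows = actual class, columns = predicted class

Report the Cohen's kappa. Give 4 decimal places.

0.4003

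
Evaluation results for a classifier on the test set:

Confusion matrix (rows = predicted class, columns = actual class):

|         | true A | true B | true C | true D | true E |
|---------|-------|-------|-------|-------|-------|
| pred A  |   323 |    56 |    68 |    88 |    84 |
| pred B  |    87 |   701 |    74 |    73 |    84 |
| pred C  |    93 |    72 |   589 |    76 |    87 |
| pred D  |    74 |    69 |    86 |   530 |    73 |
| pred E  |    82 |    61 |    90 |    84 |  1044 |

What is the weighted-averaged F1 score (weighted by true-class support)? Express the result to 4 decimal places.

Per-class F1 score (2·TP/(2·TP+FP+FN)):
  A: TP=323, FP=56+68+88+84=296, FN=87+93+74+82=336 → 646/1278 = 0.50548
  B: TP=701, FP=87+74+73+84=318, FN=56+72+69+61=258 → 1402/1978 = 0.70880
  C: TP=589, FP=93+72+76+87=328, FN=68+74+86+90=318 → 1178/1824 = 0.64583
  D: TP=530, FP=74+69+86+73=302, FN=88+73+76+84=321 → 1060/1683 = 0.62983
  E: TP=1044, FP=82+61+90+84=317, FN=84+84+87+73=328 → 2088/2733 = 0.76400
Weighted-F1 score = Σ (supportᵢ/N)·F1 scoreᵢ with N=4748: (659/4748)·0.50548 + (959/4748)·0.70880 + (907/4748)·0.64583 + (851/4748)·0.62983 + (1372/4748)·0.76400 = 0.6703

0.6703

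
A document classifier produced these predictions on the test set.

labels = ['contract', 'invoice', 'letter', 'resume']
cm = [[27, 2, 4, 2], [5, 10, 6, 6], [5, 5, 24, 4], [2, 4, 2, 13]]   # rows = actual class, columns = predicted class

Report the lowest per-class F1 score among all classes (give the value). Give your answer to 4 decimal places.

0.4167

Per-class F1 score (2·TP/(2·TP+FP+FN)):
  contract: TP=27, FP=5+5+2=12, FN=2+4+2=8 → 54/74 = 0.72973
  invoice: TP=10, FP=2+5+4=11, FN=5+6+6=17 → 20/48 = 0.41667
  letter: TP=24, FP=4+6+2=12, FN=5+5+4=14 → 48/74 = 0.64865
  resume: TP=13, FP=2+6+4=12, FN=2+4+2=8 → 26/46 = 0.56522
Lowest is class 'invoice' with F1 score = 0.4167.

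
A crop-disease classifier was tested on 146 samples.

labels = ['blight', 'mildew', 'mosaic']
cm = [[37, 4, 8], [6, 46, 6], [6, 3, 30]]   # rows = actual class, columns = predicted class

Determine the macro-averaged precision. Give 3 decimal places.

Per-class precision (TP/(TP+FP)):
  blight: TP=37, FP=6+6=12 → 37/49 = 0.7551
  mildew: TP=46, FP=4+3=7 → 46/53 = 0.8679
  mosaic: TP=30, FP=8+6=14 → 30/44 = 0.6818
Macro-precision = mean = (0.7551 + 0.8679 + 0.6818) / 3 = 0.768

0.768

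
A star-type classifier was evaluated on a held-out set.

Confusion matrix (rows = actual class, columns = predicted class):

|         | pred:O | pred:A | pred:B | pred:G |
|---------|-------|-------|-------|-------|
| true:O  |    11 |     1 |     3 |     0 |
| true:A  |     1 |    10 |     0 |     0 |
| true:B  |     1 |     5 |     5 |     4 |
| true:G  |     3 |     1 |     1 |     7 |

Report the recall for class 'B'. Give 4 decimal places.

One-vs-rest for 'B': TP = diagonal; FP = other classes predicted 'B'; FN = 'B' predicted as other.
recall = TP/(TP+FN).
B: TP=5, FN=1+5+4=10 → 5/15 = 0.33333

0.3333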